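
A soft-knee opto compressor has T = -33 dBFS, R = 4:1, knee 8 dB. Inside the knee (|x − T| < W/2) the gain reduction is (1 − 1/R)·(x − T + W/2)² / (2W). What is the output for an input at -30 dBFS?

x − T + W/2 = -30 − (-33) + 4 = 7.
GR = (1 − 1/4) × 7² / 16 = 0.75 × 49 / 16 = 2.296875 dB.
Output = -30 − 2.296875 = -32.296875 dBFS.

-32.296875 dBFS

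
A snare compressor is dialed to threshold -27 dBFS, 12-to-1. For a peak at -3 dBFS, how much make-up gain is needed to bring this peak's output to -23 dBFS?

2 dB

Without make-up, output = threshold + overshoot/12 = -27 + 2 = -25 dBFS.
Gap to target: 2 dB.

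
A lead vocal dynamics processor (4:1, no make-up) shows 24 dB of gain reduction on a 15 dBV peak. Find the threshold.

Let T be the threshold. Output overshoot = (input overshoot)/R, so -9 − T = (15 − T)/4.
4·(-9 − T) = 15 − T → 3·T = -36 − 15 = -51.
T = -51/3 = -17 dBV.

-17 dBV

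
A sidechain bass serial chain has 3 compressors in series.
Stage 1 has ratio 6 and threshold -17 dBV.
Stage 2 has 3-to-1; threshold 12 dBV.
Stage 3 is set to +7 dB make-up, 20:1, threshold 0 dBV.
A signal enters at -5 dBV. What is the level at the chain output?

Stage 1: overshoot 12 dB → 12/6 = 2 dB → -15 dBV.
Stage 2: -15 dBV is at or below the 12 dBV threshold — no compression; output -15 dBV.
Stage 3: below threshold (-15 ≤ 0); passes unchanged; make-up brings it to -8 dBV.

-8 dBV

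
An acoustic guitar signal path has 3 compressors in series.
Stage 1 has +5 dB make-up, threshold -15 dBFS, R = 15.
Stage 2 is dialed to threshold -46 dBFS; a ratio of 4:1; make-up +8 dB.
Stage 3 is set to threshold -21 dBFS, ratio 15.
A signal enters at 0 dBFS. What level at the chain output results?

-28.75 dBFS

Stage 1: 0 dBFS is 15 dB over -15 dBFS; at 15:1 that becomes 1 dB over, giving -14 dBFS; +5 dB make-up → -9 dBFS.
Stage 2: -9 dBFS is 37 dB over -46 dBFS; at 4:1 that becomes 9.25 dB over, giving -36.75 dBFS; +8 dB make-up → -28.75 dBFS.
Stage 3: below threshold (-28.75 ≤ -21); passes unchanged; output -28.75 dBFS.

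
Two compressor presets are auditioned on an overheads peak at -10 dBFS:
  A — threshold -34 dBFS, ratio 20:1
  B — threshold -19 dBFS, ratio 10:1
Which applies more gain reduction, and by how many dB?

A: GR = 24 − 24/20 = 22.8 dB.
B: GR = 9 − 9/10 = 8.1 dB.
Difference: 14.7 dB in favour of A.

A, by 14.7 dB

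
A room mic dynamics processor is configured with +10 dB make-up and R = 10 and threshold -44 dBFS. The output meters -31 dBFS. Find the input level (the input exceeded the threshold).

Stripping the +10 dB make-up gives -41 dBFS at the gain stage.
The compressed level sits -41 − (-44) = 3 dB over threshold.
Input overshoot = R × output overshoot = 30 dB → input = -44 + 30 = -14 dBFS.

-14 dBFS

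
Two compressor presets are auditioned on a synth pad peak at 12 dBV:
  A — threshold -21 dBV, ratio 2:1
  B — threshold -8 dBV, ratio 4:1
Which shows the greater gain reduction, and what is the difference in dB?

A, by 1.5 dB

A: GR = 33 − 33/2 = 16.5 dB.
B: GR = 20 − 20/4 = 15 dB.
Difference: 1.5 dB in favour of A.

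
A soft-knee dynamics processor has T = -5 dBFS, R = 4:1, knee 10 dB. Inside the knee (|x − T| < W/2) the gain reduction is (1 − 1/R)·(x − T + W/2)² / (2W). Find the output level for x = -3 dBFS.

-4.8375 dBFS

x − T + W/2 = -3 − (-5) + 5 = 7.
GR = (1 − 1/4) × 7² / 20 = 0.75 × 49 / 20 = 1.8375 dB.
Output = -3 − 1.8375 = -4.8375 dBFS.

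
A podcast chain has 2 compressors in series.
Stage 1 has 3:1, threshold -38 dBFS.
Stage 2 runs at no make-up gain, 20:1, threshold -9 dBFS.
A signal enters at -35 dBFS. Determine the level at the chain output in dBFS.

-37 dBFS

Stage 1: overshoot 3 dB → 3/3 = 1 dB → -37 dBFS.
Stage 2: -37 dBFS is at or below the -9 dBFS threshold — no compression; output -37 dBFS.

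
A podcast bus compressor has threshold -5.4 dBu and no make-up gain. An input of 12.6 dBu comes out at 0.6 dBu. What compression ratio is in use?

Input overshoot = 12.6 − (-5.4) = 18 dB; output overshoot = 0.6 − (-5.4) = 6 dB.
Ratio = 18 / 6 = 3.

3:1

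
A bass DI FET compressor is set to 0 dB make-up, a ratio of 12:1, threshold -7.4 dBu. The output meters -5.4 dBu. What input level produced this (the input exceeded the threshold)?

16.6 dBu

Post-compression overshoot = -5.4 − (-7.4) = 2 dB.
Before 12:1 compression the overshoot was 2 × 12 = 24 dB, so input = -7.4 + 24 = 16.6 dBu.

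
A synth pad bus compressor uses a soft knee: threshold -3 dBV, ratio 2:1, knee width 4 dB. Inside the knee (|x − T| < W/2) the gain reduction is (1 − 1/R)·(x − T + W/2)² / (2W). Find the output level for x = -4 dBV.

-4.0625 dBV

x − T + W/2 = -4 − (-3) + 2 = 1.
GR = (1 − 1/2) × 1² / 8 = 0.5 × 1 / 8 = 0.0625 dB.
Output = -4 − 0.0625 = -4.0625 dBV.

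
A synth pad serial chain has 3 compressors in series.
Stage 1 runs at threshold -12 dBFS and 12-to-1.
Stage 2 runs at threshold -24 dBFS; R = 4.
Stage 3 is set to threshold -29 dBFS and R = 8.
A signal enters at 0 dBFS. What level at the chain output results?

-27.96875 dBFS

Stage 1: 0 dBFS is 12 dB over -12 dBFS; at 12:1 that becomes 1 dB over, giving -11 dBFS.
Stage 2: 13 dB above -24 dBFS, reduced 4:1 to 3.25 dB above → -20.75 dBFS.
Stage 3: -20.75 dBFS is 8.25 dB over -29 dBFS; at 8:1 that becomes 1.03125 dB over, giving -27.96875 dBFS.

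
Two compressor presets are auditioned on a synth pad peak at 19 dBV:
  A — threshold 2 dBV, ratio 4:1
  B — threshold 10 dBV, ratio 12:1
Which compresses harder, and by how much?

A, by 4.5 dB

A: overshoot 17 dB → output overshoot 4.25 dB → GR 12.75 dB.
B: overshoot 9 dB → output overshoot 0.75 dB → GR 8.25 dB.
A applies 4.5 dB more gain reduction.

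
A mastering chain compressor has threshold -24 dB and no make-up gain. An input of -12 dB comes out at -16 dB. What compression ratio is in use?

Input overshoot = -12 − (-24) = 12 dB; output overshoot = -16 − (-24) = 8 dB.
Ratio = 12 / 8 = 1.5.

1.5:1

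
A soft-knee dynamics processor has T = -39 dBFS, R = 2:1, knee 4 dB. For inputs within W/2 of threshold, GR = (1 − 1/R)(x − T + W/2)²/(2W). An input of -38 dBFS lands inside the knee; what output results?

-38.5625 dBFS

x − T + W/2 = -38 − (-39) + 2 = 3.
GR = (1 − 1/2) × 3² / 8 = 0.5 × 9 / 8 = 0.5625 dB.
Output = -38 − 0.5625 = -38.5625 dBFS.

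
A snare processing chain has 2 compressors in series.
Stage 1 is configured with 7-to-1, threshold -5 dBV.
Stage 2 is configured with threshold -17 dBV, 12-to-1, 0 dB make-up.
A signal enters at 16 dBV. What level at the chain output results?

Stage 1: 16 dBV is 21 dB over -5 dBV; at 7:1 that becomes 3 dB over, giving -2 dBV.
Stage 2: 15 dB above -17 dBV, reduced 12:1 to 1.25 dB above → -15.75 dBV.

-15.75 dBV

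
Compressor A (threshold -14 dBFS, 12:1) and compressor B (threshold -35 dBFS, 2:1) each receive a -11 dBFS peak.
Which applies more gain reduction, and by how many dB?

B, by 9.25 dB

A: 3 dB over, compressed to 0.25 dB over, so 2.75 dB of GR.
B: 24 dB over, compressed to 12 dB over, so 12 dB of GR.
B reduces 9.25 dB more.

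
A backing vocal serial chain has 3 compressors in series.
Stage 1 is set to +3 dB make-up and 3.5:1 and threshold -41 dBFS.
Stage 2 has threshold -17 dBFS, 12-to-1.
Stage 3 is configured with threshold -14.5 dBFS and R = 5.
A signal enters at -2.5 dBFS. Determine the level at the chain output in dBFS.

-27 dBFS

Stage 1: overshoot 38.5 dB → 38.5/3.5 = 11 dB → -30 dBFS; +3 dB make-up → -27 dBFS.
Stage 2: below threshold (-27 ≤ -17); passes unchanged; output -27 dBFS.
Stage 3: below threshold (-27 ≤ -14.5); passes unchanged; output -27 dBFS.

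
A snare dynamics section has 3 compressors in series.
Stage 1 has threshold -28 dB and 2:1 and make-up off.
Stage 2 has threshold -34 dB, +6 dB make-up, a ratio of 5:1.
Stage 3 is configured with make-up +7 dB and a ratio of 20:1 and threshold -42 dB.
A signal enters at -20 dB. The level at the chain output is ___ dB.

Stage 1: overshoot 8 dB → 8/2 = 4 dB → -24 dB.
Stage 2: -24 dB is 10 dB over -34 dB; at 5:1 that becomes 2 dB over, giving -32 dB; +6 dB make-up → -26 dB.
Stage 3: overshoot 16 dB → 16/20 = 0.8 dB → -41.2 dB; +7 dB make-up → -34.2 dB.

-34.2 dB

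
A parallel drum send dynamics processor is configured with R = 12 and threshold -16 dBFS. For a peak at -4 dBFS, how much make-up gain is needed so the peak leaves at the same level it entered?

11 dB

The peak compresses to -16 + 12/12 = -15 dBFS.
To reach -4 dBFS requires -4 − (-15) = 11 dB of make-up.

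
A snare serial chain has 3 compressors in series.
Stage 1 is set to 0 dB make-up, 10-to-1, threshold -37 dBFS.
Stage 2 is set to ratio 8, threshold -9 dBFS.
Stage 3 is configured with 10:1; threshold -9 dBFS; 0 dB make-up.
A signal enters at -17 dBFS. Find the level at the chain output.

-35 dBFS

Stage 1: overshoot 20 dB → 20/10 = 2 dB → -35 dBFS.
Stage 2: -35 dBFS ≤ -9 dBFS, so stage 2 doesn't engage; output -35 dBFS.
Stage 3: -35 dBFS ≤ -9 dBFS, so stage 3 doesn't engage; output -35 dBFS.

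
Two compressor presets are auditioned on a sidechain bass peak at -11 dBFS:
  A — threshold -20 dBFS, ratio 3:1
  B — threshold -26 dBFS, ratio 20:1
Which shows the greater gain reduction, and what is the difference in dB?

A: GR = 9 − 9/3 = 6 dB.
B: GR = 15 − 15/20 = 14.25 dB.
B reduces 8.25 dB more.

B, by 8.25 dB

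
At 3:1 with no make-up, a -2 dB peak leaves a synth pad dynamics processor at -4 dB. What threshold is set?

Let T be the threshold. Output overshoot = (input overshoot)/R, so -4 − T = (-2 − T)/3.
3·(-4 − T) = -2 − T → 2·T = -12 − (-2) = -10.
T = -10/2 = -5 dB.

-5 dB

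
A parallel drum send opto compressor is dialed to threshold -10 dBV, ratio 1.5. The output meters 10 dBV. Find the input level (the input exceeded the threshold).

The compressed level sits 10 − (-10) = 20 dB over threshold.
Input overshoot = R × output overshoot = 30 dB → input = -10 + 30 = 20 dBV.

20 dBV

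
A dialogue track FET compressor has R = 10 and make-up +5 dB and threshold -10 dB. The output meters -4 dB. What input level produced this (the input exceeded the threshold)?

Before make-up, the level was -4 − 5 = -9 dB.
Post-compression overshoot = -9 − (-10) = 1 dB.
Before 10:1 compression the overshoot was 1 × 10 = 10 dB, so input = -10 + 10 = 0 dB.

0 dB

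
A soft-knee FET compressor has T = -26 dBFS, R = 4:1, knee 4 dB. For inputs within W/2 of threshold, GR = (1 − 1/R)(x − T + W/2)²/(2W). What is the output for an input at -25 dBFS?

x − T + W/2 = -25 − (-26) + 2 = 3.
GR = (1 − 1/4) × 3² / 8 = 0.75 × 9 / 8 = 0.84375 dB.
Output = -25 − 0.84375 = -25.84375 dBFS.

-25.84375 dBFS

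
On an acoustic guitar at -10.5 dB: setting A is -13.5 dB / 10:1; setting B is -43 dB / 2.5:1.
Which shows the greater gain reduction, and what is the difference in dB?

A: 3 dB over, compressed to 0.3 dB over, so 2.7 dB of GR.
B: 32.5 dB over, compressed to 13 dB over, so 19.5 dB of GR.
Difference: 16.8 dB in favour of B.

B, by 16.8 dB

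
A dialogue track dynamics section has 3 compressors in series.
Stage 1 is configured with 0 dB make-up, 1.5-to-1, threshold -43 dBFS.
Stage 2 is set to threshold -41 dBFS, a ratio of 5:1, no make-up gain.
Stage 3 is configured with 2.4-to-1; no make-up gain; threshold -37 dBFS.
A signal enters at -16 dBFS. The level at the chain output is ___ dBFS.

Stage 1: 27 dB above -43 dBFS, reduced 1.5:1 to 18 dB above → -25 dBFS.
Stage 2: -25 dBFS is 16 dB over -41 dBFS; at 5:1 that becomes 3.2 dB over, giving -37.8 dBFS.
Stage 3: -37.8 dBFS ≤ -37 dBFS, so stage 3 doesn't engage; output -37.8 dBFS.

-37.8 dBFS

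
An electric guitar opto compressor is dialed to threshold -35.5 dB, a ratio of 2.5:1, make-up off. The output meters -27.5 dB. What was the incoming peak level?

-15.5 dB

The compressed level sits -27.5 − (-35.5) = 8 dB over threshold.
Before 2.5:1 compression the overshoot was 8 × 2.5 = 20 dB, so input = -35.5 + 20 = -15.5 dB.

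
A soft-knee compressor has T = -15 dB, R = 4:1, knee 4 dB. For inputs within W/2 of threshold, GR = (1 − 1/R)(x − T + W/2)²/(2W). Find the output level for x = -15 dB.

x − T + W/2 = -15 − (-15) + 2 = 2.
GR = (1 − 1/4) × 2² / 8 = 0.75 × 4 / 8 = 0.375 dB.
Output = -15 − 0.375 = -15.375 dB.

-15.375 dB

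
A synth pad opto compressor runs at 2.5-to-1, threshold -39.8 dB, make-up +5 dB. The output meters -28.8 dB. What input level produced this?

Stripping the +5 dB make-up gives -33.8 dB at the gain stage.
That's 6 dB above the -39.8 dB threshold.
Undo the ratio: input overshoot = 6 × 2.5 = 15 dB, giving input = -24.8 dB.

-24.8 dB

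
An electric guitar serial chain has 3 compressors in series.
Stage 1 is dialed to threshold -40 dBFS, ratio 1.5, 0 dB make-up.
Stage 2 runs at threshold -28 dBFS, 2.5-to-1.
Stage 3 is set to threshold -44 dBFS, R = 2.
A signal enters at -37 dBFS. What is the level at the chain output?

-41 dBFS

Stage 1: -37 dBFS is 3 dB over -40 dBFS; at 1.5:1 that becomes 2 dB over, giving -38 dBFS.
Stage 2: below threshold (-38 ≤ -28); passes unchanged; output -38 dBFS.
Stage 3: 6 dB above -44 dBFS, reduced 2:1 to 3 dB above → -41 dBFS.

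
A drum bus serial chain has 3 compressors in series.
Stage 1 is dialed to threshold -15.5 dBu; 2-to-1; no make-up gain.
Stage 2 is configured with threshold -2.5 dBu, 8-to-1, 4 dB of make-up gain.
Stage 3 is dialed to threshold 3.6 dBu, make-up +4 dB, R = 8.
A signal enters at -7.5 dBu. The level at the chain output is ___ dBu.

Stage 1: overshoot 8 dB → 8/2 = 4 dB → -11.5 dBu.
Stage 2: -11.5 dBu is at or below the -2.5 dBu threshold — no compression; make-up brings it to -7.5 dBu.
Stage 3: below threshold (-7.5 ≤ 3.6); passes unchanged; make-up brings it to -3.5 dBu.

-3.5 dBu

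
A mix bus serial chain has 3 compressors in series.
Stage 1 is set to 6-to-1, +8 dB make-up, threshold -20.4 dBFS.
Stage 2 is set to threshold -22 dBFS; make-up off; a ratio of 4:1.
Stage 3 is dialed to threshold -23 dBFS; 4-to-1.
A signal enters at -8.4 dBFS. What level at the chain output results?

-22.025 dBFS

Stage 1: overshoot 12 dB → 12/6 = 2 dB → -18.4 dBFS; +8 dB make-up → -10.4 dBFS.
Stage 2: overshoot 11.6 dB → 11.6/4 = 2.9 dB → -19.1 dBFS.
Stage 3: overshoot 3.9 dB → 3.9/4 = 0.975 dB → -22.025 dBFS.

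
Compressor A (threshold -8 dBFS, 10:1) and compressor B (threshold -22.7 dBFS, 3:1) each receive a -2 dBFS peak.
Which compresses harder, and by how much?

A: GR = 6 − 6/10 = 5.4 dB.
B: GR = 20.7 − 20.7/3 = 13.8 dB.
B applies 8.4 dB more gain reduction.

B, by 8.4 dB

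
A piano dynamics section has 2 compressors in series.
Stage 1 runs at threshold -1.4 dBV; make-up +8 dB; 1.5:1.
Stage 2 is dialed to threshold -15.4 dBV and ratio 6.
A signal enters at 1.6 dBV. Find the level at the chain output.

-11.4 dBV

Stage 1: overshoot 3 dB → 3/1.5 = 2 dB → 0.6 dBV; +8 dB make-up → 8.6 dBV.
Stage 2: overshoot 24 dB → 24/6 = 4 dB → -11.4 dBV.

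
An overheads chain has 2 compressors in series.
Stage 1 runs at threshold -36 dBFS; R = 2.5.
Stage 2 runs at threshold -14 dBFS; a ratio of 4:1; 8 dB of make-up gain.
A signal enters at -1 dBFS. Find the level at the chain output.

Stage 1: overshoot 35 dB → 35/2.5 = 14 dB → -22 dBFS.
Stage 2: below threshold (-22 ≤ -14); passes unchanged; make-up brings it to -14 dBFS.

-14 dBFS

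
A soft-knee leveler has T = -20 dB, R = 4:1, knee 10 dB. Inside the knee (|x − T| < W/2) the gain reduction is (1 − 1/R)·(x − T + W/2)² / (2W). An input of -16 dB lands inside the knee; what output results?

x − T + W/2 = -16 − (-20) + 5 = 9.
GR = (1 − 1/4) × 9² / 20 = 0.75 × 81 / 20 = 3.0375 dB.
Output = -16 − 3.0375 = -19.0375 dB.

-19.0375 dB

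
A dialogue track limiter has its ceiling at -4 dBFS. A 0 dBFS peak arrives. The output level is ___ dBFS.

-4 dBFS

At ∞:1, everything above -4 dBFS is held at the ceiling.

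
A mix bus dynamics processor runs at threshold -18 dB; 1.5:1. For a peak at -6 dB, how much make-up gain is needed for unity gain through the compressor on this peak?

Overshoot 12 dB → 12/1.5 = 8 dB after compression, so the compressed level is -18 + 8 = -10 dB.
Make-up = target − compressed = -6 − (-10) = 4 dB.

4 dB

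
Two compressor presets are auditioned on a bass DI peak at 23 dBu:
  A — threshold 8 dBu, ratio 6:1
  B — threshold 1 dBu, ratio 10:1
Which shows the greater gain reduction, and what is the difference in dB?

B, by 7.3 dB

A: overshoot 15 dB → output overshoot 2.5 dB → GR 12.5 dB.
B: overshoot 22 dB → output overshoot 2.2 dB → GR 19.8 dB.
B applies 7.3 dB more gain reduction.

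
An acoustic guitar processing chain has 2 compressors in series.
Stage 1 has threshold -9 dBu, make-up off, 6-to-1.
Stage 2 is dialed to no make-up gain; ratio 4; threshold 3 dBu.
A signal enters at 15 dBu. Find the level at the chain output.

-5 dBu

Stage 1: 15 dBu is 24 dB over -9 dBu; at 6:1 that becomes 4 dB over, giving -5 dBu.
Stage 2: below threshold (-5 ≤ 3); passes unchanged; output -5 dBu.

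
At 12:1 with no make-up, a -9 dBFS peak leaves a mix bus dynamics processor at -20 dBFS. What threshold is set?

Input is 12 dB above T (since output overshoot × R = input overshoot: (-20 − T)·12 = -9 − T gives T = -21 dBFS).
Check: -21 + (-9 − (-21))/12 = -21 + 1 = -20 dBFS. ✓

-21 dBFS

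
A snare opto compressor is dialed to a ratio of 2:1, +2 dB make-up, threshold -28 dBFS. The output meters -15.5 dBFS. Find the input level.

-7 dBFS

Remove make-up: -15.5 − 2 = -17.5 dBFS.
The compressed level sits -17.5 − (-28) = 10.5 dB over threshold.
Undo the ratio: input overshoot = 10.5 × 2 = 21 dB, giving input = -7 dBFS.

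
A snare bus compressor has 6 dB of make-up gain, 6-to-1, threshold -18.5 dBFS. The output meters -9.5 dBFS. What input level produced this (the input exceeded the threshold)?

Before make-up, the level was -9.5 − 6 = -15.5 dBFS.
Post-compression overshoot = -15.5 − (-18.5) = 3 dB.
Undo the ratio: input overshoot = 3 × 6 = 18 dB, giving input = -0.5 dBFS.

-0.5 dBFS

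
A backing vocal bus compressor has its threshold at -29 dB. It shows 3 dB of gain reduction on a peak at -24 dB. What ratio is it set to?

2.5:1

Input overshoot = -24 − (-29) = 5 dB.
Output overshoot = 5 − 3 = 2 dB.
Ratio = input overshoot / output overshoot = 5 / 2 = 2.5.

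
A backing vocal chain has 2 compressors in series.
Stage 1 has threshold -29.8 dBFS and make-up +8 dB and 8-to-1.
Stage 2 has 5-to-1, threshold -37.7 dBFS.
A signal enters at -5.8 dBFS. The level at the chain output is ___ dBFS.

Stage 1: 24 dB above -29.8 dBFS, reduced 8:1 to 3 dB above → -26.8 dBFS; +8 dB make-up → -18.8 dBFS.
Stage 2: 18.9 dB above -37.7 dBFS, reduced 5:1 to 3.78 dB above → -33.92 dBFS.

-33.92 dBFS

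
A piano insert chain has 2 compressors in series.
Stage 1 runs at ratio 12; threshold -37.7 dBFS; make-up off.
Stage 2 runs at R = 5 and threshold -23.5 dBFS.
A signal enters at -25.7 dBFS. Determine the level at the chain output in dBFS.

-36.7 dBFS

Stage 1: overshoot 12 dB → 12/12 = 1 dB → -36.7 dBFS.
Stage 2: -36.7 dBFS is at or below the -23.5 dBFS threshold — no compression; output -36.7 dBFS.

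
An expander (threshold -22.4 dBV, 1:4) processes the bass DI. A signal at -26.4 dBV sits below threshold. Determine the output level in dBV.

The input is 4 dB below the -22.4 dBV threshold.
A 1:4 expander multiplies undershoot by 4: 4 × 4 = 16 dB below threshold.
Output = -22.4 − 16 = -38.4 dBV.

-38.4 dBV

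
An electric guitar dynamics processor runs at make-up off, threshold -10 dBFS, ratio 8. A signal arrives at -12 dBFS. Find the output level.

-12 dBFS is 2 dB below the -10 dBFS threshold, so no gain reduction is applied.
Output = input = -12 dBFS.

-12 dBFS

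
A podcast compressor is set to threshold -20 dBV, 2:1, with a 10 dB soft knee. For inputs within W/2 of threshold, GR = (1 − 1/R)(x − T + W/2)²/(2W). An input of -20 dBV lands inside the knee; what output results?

x − T + W/2 = -20 − (-20) + 5 = 5.
GR = (1 − 1/2) × 5² / 20 = 0.5 × 25 / 20 = 0.625 dB.
Output = -20 − 0.625 = -20.625 dBV.

-20.625 dBV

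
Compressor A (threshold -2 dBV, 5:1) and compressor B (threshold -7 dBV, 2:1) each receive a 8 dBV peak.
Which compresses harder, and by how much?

A: overshoot 10 dB → output overshoot 2 dB → GR 8 dB.
B: overshoot 15 dB → output overshoot 7.5 dB → GR 7.5 dB.
A applies 0.5 dB more gain reduction.

A, by 0.5 dB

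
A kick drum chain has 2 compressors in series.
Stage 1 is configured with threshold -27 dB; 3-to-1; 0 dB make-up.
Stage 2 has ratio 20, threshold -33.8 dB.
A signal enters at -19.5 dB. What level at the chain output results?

-33.335 dB

Stage 1: 7.5 dB above -27 dB, reduced 3:1 to 2.5 dB above → -24.5 dB.
Stage 2: -24.5 dB is 9.3 dB over -33.8 dB; at 20:1 that becomes 0.465 dB over, giving -33.335 dB.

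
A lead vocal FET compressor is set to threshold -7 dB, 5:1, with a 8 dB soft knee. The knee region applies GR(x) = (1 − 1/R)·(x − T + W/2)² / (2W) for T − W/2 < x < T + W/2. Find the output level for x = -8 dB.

x − T + W/2 = -8 − (-7) + 4 = 3.
GR = (1 − 1/5) × 3² / 16 = 0.8 × 9 / 16 = 0.45 dB.
Output = -8 − 0.45 = -8.45 dB.

-8.45 dB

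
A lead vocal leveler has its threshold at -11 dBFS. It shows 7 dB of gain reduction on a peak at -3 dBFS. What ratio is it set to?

Input overshoot = -3 − (-11) = 8 dB.
Output overshoot = 8 − 7 = 1 dB.
Ratio = input overshoot / output overshoot = 8 / 1 = 8.

8:1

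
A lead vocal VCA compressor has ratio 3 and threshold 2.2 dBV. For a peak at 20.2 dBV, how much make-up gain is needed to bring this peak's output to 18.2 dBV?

Overshoot 18 dB → 18/3 = 6 dB after compression, so the compressed level is 2.2 + 6 = 8.2 dBV.
Make-up = target − compressed = 18.2 − 8.2 = 10 dB.

10 dB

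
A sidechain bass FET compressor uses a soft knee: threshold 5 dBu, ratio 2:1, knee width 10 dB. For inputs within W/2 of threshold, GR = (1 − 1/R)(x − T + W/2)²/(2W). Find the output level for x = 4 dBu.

x − T + W/2 = 4 − 5 + 5 = 4.
GR = (1 − 1/2) × 4² / 20 = 0.5 × 16 / 20 = 0.4 dB.
Output = 4 − 0.4 = 3.6 dBu.

3.6 dBu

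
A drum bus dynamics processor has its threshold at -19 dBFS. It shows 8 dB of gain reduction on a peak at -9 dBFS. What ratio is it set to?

5:1

Input overshoot = -9 − (-19) = 10 dB.
Output overshoot = 10 − 8 = 2 dB.
Ratio = input overshoot / output overshoot = 10 / 2 = 5.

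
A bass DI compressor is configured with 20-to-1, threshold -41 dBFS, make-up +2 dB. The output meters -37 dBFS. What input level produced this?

Stripping the +2 dB make-up gives -39 dBFS at the gain stage.
The compressed level sits -39 − (-41) = 2 dB over threshold.
Before 20:1 compression the overshoot was 2 × 20 = 40 dB, so input = -41 + 40 = -1 dBFS.

-1 dBFS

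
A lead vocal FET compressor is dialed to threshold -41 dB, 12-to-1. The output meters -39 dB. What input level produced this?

-17 dB

Post-compression overshoot = -39 − (-41) = 2 dB.
Before 12:1 compression the overshoot was 2 × 12 = 24 dB, so input = -41 + 24 = -17 dB.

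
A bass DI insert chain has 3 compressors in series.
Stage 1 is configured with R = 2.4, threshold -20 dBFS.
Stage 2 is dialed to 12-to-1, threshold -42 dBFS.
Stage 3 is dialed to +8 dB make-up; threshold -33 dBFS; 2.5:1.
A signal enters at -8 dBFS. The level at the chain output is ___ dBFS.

Stage 1: 12 dB above -20 dBFS, reduced 2.4:1 to 5 dB above → -15 dBFS.
Stage 2: overshoot 27 dB → 27/12 = 2.25 dB → -39.75 dBFS.
Stage 3: -39.75 dBFS ≤ -33 dBFS, so stage 3 doesn't engage; make-up brings it to -31.75 dBFS.

-31.75 dBFS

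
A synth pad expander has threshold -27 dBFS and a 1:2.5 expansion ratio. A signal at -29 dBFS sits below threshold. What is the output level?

The input is 2 dB below the -27 dBFS threshold.
A 1:2.5 expander multiplies undershoot by 2.5: 2 × 2.5 = 5 dB below threshold.
Output = -27 − 5 = -32 dBFS.

-32 dBFS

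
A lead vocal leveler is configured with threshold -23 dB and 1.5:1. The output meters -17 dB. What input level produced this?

That's 6 dB above the -23 dB threshold.
Before 1.5:1 compression the overshoot was 6 × 1.5 = 9 dB, so input = -23 + 9 = -14 dB.

-14 dB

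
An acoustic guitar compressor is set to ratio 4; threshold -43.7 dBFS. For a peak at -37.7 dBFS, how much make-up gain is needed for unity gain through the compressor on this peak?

4.5 dB

Without make-up, output = threshold + overshoot/4 = -43.7 + 1.5 = -42.2 dBFS.
Gap to target: 4.5 dB.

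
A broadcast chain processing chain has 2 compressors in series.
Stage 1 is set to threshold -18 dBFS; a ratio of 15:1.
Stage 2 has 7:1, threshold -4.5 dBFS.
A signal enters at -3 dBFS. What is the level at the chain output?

Stage 1: 15 dB above -18 dBFS, reduced 15:1 to 1 dB above → -17 dBFS.
Stage 2: -17 dBFS is at or below the -4.5 dBFS threshold — no compression; output -17 dBFS.

-17 dBFS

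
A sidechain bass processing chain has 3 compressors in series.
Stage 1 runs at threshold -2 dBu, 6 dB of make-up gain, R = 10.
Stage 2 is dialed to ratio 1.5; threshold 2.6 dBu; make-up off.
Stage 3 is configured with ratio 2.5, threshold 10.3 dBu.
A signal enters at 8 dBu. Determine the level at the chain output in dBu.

4.2 dBu

Stage 1: 10 dB above -2 dBu, reduced 10:1 to 1 dB above → -1 dBu; +6 dB make-up → 5 dBu.
Stage 2: 5 dBu is 2.4 dB over 2.6 dBu; at 1.5:1 that becomes 1.6 dB over, giving 4.2 dBu.
Stage 3: 4.2 dBu is at or below the 10.3 dBu threshold — no compression; output 4.2 dBu.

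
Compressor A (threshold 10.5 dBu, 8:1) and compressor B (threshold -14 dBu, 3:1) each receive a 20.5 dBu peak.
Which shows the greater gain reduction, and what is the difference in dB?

B, by 14.25 dB

A: overshoot 10 dB → output overshoot 1.25 dB → GR 8.75 dB.
B: overshoot 34.5 dB → output overshoot 11.5 dB → GR 23 dB.
Difference: 14.25 dB in favour of B.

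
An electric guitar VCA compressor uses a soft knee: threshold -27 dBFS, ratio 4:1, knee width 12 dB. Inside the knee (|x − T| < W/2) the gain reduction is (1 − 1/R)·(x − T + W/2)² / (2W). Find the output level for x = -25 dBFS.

x − T + W/2 = -25 − (-27) + 6 = 8.
GR = (1 − 1/4) × 8² / 24 = 0.75 × 64 / 24 = 2 dB.
Output = -25 − 2 = -27 dBFS.

-27 dBFS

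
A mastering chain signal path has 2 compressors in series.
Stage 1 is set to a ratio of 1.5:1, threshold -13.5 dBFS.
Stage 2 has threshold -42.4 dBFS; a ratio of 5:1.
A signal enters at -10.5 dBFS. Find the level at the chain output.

Stage 1: 3 dB above -13.5 dBFS, reduced 1.5:1 to 2 dB above → -11.5 dBFS.
Stage 2: 30.9 dB above -42.4 dBFS, reduced 5:1 to 6.18 dB above → -36.22 dBFS.

-36.22 dBFS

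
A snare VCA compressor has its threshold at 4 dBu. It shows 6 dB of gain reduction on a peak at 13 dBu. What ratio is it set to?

Input overshoot = 13 − 4 = 9 dB.
Output overshoot = 9 − 6 = 3 dB.
Ratio = input overshoot / output overshoot = 9 / 3 = 3.

3:1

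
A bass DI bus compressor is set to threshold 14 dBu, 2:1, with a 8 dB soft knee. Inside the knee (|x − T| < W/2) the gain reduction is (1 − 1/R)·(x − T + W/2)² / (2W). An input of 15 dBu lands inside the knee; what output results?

x − T + W/2 = 15 − 14 + 4 = 5.
GR = (1 − 1/2) × 5² / 16 = 0.5 × 25 / 16 = 0.78125 dB.
Output = 15 − 0.78125 = 14.21875 dBu.

14.21875 dBu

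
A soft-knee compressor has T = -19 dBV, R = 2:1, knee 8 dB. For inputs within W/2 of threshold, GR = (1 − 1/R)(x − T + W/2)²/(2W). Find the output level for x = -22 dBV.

x − T + W/2 = -22 − (-19) + 4 = 1.
GR = (1 − 1/2) × 1² / 16 = 0.5 × 1 / 16 = 0.03125 dB.
Output = -22 − 0.03125 = -22.03125 dBV.

-22.03125 dBV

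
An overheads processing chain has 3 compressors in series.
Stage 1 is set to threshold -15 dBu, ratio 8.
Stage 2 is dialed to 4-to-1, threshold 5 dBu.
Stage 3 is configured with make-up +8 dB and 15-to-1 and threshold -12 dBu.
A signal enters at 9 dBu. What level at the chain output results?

-4 dBu

Stage 1: 24 dB above -15 dBu, reduced 8:1 to 3 dB above → -12 dBu.
Stage 2: -12 dBu ≤ 5 dBu, so stage 2 doesn't engage; output -12 dBu.
Stage 3: below threshold (-12 ≤ -12); passes unchanged; make-up brings it to -4 dBu.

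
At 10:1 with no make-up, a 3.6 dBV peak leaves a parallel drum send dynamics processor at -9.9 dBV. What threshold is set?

-11.4 dBV

Input is 15 dB above T (since output overshoot × R = input overshoot: (-9.9 − T)·10 = 3.6 − T gives T = -11.4 dBV).
Check: -11.4 + (3.6 − (-11.4))/10 = -11.4 + 1.5 = -9.9 dBV. ✓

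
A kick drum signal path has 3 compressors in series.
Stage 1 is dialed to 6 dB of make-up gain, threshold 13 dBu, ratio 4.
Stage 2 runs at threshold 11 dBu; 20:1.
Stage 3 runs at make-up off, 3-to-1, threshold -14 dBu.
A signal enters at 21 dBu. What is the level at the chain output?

-5.5 dBu

Stage 1: 21 dBu is 8 dB over 13 dBu; at 4:1 that becomes 2 dB over, giving 15 dBu; +6 dB make-up → 21 dBu.
Stage 2: 21 dBu is 10 dB over 11 dBu; at 20:1 that becomes 0.5 dB over, giving 11.5 dBu.
Stage 3: 11.5 dBu is 25.5 dB over -14 dBu; at 3:1 that becomes 8.5 dB over, giving -5.5 dBu.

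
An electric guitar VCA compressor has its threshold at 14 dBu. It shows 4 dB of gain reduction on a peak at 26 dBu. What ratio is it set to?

1.5:1

Input overshoot = 26 − 14 = 12 dB.
Output overshoot = 12 − 4 = 8 dB.
Ratio = input overshoot / output overshoot = 12 / 8 = 1.5.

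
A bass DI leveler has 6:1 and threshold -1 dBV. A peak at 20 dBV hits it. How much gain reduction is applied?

The signal is 21 dB above threshold.
After 6:1 compression the overshoot becomes 21/6 = 3.5 dB.
Gain reduction = 21 − 3.5 = 17.5 dB.

17.5 dB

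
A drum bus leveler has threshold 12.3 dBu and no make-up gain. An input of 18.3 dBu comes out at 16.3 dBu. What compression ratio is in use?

Input overshoot = 18.3 − 12.3 = 6 dB; output overshoot = 16.3 − 12.3 = 4 dB.
Ratio = 6 / 4 = 1.5.

1.5:1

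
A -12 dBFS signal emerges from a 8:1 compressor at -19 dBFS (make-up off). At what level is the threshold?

-20 dBFS

Let T be the threshold. Output overshoot = (input overshoot)/R, so -19 − T = (-12 − T)/8.
8·(-19 − T) = -12 − T → 7·T = -152 − (-12) = -140.
T = -140/7 = -20 dBFS.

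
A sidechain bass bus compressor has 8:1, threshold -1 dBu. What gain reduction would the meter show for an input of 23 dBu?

21 dB

23 dBu exceeds the threshold by 24 dB.
At 8:1, output sits 24/8 = 3 dB above threshold.
So the signal is attenuated by 24 − 3 = 21 dB.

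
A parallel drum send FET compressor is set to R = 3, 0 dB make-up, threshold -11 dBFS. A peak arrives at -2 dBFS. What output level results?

-2 dBFS sits 9 dB over threshold.
The 9 dB excess becomes 3 dB after 3:1 reduction.
That puts the output at -8 dBFS.

-8 dBFS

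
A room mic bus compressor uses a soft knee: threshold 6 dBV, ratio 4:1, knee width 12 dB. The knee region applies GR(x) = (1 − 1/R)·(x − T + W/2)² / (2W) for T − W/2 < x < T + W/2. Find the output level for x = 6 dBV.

x − T + W/2 = 6 − 6 + 6 = 6.
GR = (1 − 1/4) × 6² / 24 = 0.75 × 36 / 24 = 1.125 dB.
Output = 6 − 1.125 = 4.875 dBV.

4.875 dBV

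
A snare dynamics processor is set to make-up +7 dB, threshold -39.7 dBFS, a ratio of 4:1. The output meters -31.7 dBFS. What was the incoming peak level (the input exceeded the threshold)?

-35.7 dBFS

Before make-up, the level was -31.7 − 7 = -38.7 dBFS.
Post-compression overshoot = -38.7 − (-39.7) = 1 dB.
Before 4:1 compression the overshoot was 1 × 4 = 4 dB, so input = -39.7 + 4 = -35.7 dBFS.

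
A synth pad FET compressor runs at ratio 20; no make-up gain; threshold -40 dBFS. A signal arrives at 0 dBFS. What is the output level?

The input is 40 dB above the -40 dBFS threshold.
20:1 compression reduces that to 40/20 = 2 dB over.
That puts the output at -38 dBFS.

-38 dBFS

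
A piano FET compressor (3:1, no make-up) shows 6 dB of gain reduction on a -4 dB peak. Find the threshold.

Let T be the threshold. Output overshoot = (input overshoot)/R, so -10 − T = (-4 − T)/3.
3·(-10 − T) = -4 − T → 2·T = -30 − (-4) = -26.
T = -26/2 = -13 dB.

-13 dB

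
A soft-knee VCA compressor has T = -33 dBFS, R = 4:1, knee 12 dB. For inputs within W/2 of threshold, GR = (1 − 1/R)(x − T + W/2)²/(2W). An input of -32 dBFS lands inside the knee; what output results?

-33.53125 dBFS

x − T + W/2 = -32 − (-33) + 6 = 7.
GR = (1 − 1/4) × 7² / 24 = 0.75 × 49 / 24 = 1.53125 dB.
Output = -32 − 1.53125 = -33.53125 dBFS.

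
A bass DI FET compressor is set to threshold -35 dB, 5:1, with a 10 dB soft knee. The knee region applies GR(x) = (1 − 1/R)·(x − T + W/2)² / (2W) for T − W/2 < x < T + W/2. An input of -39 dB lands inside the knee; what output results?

x − T + W/2 = -39 − (-35) + 5 = 1.
GR = (1 − 1/5) × 1² / 20 = 0.8 × 1 / 20 = 0.04 dB.
Output = -39 − 0.04 = -39.04 dB.

-39.04 dB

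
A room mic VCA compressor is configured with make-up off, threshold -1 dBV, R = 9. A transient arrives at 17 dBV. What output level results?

1 dBV

17 dBV sits 18 dB over threshold.
9:1 compression reduces that to 18/9 = 2 dB over.
So the level is -1 + 2 = 1 dBV.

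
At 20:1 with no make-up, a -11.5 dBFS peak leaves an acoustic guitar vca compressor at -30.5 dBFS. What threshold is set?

-31.5 dBFS

Let T be the threshold. Output overshoot = (input overshoot)/R, so -30.5 − T = (-11.5 − T)/20.
20·(-30.5 − T) = -11.5 − T → 19·T = -610 − (-11.5) = -598.5.
T = -598.5/19 = -31.5 dBFS.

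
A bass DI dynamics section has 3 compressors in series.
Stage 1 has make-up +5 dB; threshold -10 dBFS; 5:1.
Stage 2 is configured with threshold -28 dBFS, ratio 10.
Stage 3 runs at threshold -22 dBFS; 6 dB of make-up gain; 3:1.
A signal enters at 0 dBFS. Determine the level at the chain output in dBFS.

Stage 1: 10 dB above -10 dBFS, reduced 5:1 to 2 dB above → -8 dBFS; +5 dB make-up → -3 dBFS.
Stage 2: -3 dBFS is 25 dB over -28 dBFS; at 10:1 that becomes 2.5 dB over, giving -25.5 dBFS.
Stage 3: -25.5 dBFS ≤ -22 dBFS, so stage 3 doesn't engage; make-up brings it to -19.5 dBFS.

-19.5 dBFS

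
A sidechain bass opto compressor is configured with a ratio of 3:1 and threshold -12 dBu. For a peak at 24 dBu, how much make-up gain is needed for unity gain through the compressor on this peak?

The peak compresses to -12 + 36/3 = 0 dBu.
To reach 24 dBu requires 24 − 0 = 24 dB of make-up.

24 dB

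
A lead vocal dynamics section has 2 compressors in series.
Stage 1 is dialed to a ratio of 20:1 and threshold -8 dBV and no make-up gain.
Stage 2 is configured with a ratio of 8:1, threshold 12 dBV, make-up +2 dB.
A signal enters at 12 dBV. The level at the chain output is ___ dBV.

Stage 1: 20 dB above -8 dBV, reduced 20:1 to 1 dB above → -7 dBV.
Stage 2: -7 dBV ≤ 12 dBV, so stage 2 doesn't engage; make-up brings it to -5 dBV.

-5 dBV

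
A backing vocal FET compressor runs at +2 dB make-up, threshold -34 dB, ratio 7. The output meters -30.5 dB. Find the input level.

Remove make-up: -30.5 − 2 = -32.5 dB.
The compressed level sits -32.5 − (-34) = 1.5 dB over threshold.
Before 7:1 compression the overshoot was 1.5 × 7 = 10.5 dB, so input = -34 + 10.5 = -23.5 dB.

-23.5 dB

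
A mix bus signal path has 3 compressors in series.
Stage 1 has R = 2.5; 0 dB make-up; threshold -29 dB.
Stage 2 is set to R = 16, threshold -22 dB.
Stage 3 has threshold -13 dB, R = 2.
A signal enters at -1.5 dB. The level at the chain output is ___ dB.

Stage 1: overshoot 27.5 dB → 27.5/2.5 = 11 dB → -18 dB.
Stage 2: 4 dB above -22 dB, reduced 16:1 to 0.25 dB above → -21.75 dB.
Stage 3: -21.75 dB ≤ -13 dB, so stage 3 doesn't engage; output -21.75 dB.

-21.75 dB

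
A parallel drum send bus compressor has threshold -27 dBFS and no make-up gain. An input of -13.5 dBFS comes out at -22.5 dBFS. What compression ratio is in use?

Input overshoot = -13.5 − (-27) = 13.5 dB; output overshoot = -22.5 − (-27) = 4.5 dB.
Ratio = 13.5 / 4.5 = 3.

3:1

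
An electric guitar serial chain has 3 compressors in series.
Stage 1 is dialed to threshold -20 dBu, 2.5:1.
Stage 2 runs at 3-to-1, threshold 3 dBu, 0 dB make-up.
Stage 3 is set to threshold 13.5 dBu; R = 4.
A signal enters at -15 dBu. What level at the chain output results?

Stage 1: 5 dB above -20 dBu, reduced 2.5:1 to 2 dB above → -18 dBu.
Stage 2: -18 dBu is at or below the 3 dBu threshold — no compression; output -18 dBu.
Stage 3: -18 dBu is at or below the 13.5 dBu threshold — no compression; output -18 dBu.

-18 dBu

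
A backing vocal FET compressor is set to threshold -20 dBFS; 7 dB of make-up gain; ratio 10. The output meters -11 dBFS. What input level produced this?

Remove make-up: -11 − 7 = -18 dBFS.
The compressed level sits -18 − (-20) = 2 dB over threshold.
Input overshoot = R × output overshoot = 20 dB → input = -20 + 20 = 0 dBFS.

0 dBFS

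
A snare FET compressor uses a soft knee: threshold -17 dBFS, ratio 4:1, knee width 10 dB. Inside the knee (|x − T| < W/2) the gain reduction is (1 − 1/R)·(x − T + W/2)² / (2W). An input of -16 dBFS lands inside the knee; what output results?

-17.35 dBFS

x − T + W/2 = -16 − (-17) + 5 = 6.
GR = (1 − 1/4) × 6² / 20 = 0.75 × 36 / 20 = 1.35 dB.
Output = -16 − 1.35 = -17.35 dBFS.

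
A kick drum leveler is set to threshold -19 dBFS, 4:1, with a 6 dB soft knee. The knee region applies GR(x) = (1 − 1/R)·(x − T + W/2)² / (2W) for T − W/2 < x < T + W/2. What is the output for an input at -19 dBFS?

-19.5625 dBFS

x − T + W/2 = -19 − (-19) + 3 = 3.
GR = (1 − 1/4) × 3² / 12 = 0.75 × 9 / 12 = 0.5625 dB.
Output = -19 − 0.5625 = -19.5625 dBFS.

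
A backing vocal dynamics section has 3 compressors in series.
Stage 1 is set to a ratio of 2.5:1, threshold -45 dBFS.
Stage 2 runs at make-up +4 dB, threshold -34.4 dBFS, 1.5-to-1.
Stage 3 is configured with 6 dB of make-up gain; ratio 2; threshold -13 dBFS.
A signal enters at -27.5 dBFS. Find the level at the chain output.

Stage 1: overshoot 17.5 dB → 17.5/2.5 = 7 dB → -38 dBFS.
Stage 2: below threshold (-38 ≤ -34.4); passes unchanged; make-up brings it to -34 dBFS.
Stage 3: -34 dBFS is at or below the -13 dBFS threshold — no compression; make-up brings it to -28 dBFS.

-28 dBFS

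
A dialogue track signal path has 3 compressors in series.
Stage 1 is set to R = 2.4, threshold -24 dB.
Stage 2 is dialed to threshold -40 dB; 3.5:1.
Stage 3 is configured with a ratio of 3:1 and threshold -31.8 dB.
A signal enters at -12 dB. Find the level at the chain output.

Stage 1: -12 dB is 12 dB over -24 dB; at 2.4:1 that becomes 5 dB over, giving -19 dB.
Stage 2: overshoot 21 dB → 21/3.5 = 6 dB → -34 dB.
Stage 3: -34 dB ≤ -31.8 dB, so stage 3 doesn't engage; output -34 dB.

-34 dB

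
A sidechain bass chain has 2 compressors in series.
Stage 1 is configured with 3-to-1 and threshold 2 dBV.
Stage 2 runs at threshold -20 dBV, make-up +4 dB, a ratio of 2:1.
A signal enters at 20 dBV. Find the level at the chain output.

Stage 1: overshoot 18 dB → 18/3 = 6 dB → 8 dBV.
Stage 2: 28 dB above -20 dBV, reduced 2:1 to 14 dB above → -6 dBV; +4 dB make-up → -2 dBV.

-2 dBV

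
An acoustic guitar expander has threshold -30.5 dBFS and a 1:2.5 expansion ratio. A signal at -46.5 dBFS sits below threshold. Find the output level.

Below threshold, a 1:2.5 expander applies gain = (2.5−1)×(T − x) of attenuation.
(2.5−1) × 16 = 24 dB, so output = -46.5 − 24 = -70.5 dBFS.

-70.5 dBFS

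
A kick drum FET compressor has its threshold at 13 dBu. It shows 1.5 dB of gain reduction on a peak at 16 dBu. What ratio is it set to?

Input overshoot = 16 − 13 = 3 dB.
Output overshoot = 3 − 1.5 = 1.5 dB.
Ratio = input overshoot / output overshoot = 3 / 1.5 = 2.

2:1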